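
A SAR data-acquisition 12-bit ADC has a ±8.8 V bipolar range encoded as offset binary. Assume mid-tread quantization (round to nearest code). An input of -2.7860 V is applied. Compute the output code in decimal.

Full-scale span = 17.6 V; LSB = 17.6/2^12 = 4.297 mV.
(-2.7860 − (−8.8)) / 0.00429688 = 1399.622 LSBs.
So the output code is 1400.

code 1400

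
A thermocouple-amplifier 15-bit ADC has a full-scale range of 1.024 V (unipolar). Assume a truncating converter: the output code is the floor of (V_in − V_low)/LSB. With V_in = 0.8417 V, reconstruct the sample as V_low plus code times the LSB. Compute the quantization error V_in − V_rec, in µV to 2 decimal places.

12.50 µV

One LSB is 1.024 V / 32768 = 31.25 µV.
(V_in − V_low)/LSB = (0.8417 − 0)/3.125e-05 = 26934.4000 → code 26934 (floor).
Code 26934 maps back to 0 + 26934×3.125e-05 V = 0.8416875 V.
V_in − V_rec = 1.25e-05 V = 12.50 µV.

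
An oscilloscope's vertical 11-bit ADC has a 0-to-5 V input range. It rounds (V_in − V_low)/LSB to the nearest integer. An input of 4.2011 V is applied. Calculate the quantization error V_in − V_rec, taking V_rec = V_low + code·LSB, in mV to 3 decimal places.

-0.560 mV

One LSB is 5 V / 2048 = 2.441 mV.
(4.2011 − 0)/0.00244141 = 1720.7706; round gives code 1721.
V_rec = 0 + 1721·0.00244141 = 4.2016602 V.
Difference: -0.000560156 V → -0.560 mV.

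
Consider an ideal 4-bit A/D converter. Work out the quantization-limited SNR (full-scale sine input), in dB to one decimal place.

25.8 dB

SNR ≈ 6.02·N + 1.76 dB = 6.02·4 + 1.76 = 25.84 dB.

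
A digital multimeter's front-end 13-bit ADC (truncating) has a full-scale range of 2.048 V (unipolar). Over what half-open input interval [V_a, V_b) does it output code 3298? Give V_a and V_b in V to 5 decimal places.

LSB = 2.048/2^13 = 250.00 µV.
V_a = V_low + 3298·LSB = 0.8245 V; V_b = V_low + 3299·LSB = 0.82475 V.

[0.82450 V, 0.82475 V)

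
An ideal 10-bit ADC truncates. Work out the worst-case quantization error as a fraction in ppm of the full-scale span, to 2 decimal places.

Truncating → worst-case error = 1 LSB = V_FS/2^10, so 1e+06/1024 = 976.562 ppm of full scale.

976.56 ppm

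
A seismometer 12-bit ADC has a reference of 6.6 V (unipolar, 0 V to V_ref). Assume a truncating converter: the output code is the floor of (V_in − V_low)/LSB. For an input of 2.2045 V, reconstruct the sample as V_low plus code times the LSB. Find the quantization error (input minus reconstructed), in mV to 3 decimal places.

0.203 mV

LSB = 6.6/2^12 = 1.611 mV.
(2.2045 − 0)/0.00161133 = 1368.1261; ⌊·⌋ gives code 1368.
V_rec = 0 + 1368·0.00161133 = 2.2042969 V.
Difference: 0.000203125 V → 0.203 mV.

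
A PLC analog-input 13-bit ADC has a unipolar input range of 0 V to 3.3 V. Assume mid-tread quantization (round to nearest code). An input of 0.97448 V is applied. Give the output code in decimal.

With 8192 levels over 3.3 V, one step is 402.83 µV.
(V_in − V_low)/LSB = (0.97448 − 0) / 0.000402832 = 2419.073.
round(2419.073) = 2419.

code 2419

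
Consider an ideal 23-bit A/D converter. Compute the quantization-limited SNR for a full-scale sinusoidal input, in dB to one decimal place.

SNR ≈ 6.02·N + 1.76 dB = 6.02·23 + 1.76 = 140.22 dB.

140.2 dB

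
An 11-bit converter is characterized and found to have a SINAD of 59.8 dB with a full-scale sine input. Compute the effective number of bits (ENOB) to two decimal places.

ENOB = (SINAD − 1.76) / 6.02 = (59.8 − 1.76)/6.02 = 9.641.

9.64 bits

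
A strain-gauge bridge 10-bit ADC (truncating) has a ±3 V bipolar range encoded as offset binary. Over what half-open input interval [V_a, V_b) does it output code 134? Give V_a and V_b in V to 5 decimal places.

LSB = 6/2^10 = 5.859 mV.
V_a = V_low + 134·LSB = -2.21484 V; V_b = V_low + 135·LSB = -2.20898 V.

[-2.21484 V, -2.20898 V)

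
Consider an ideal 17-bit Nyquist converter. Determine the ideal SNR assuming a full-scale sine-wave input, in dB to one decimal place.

104.1 dB

SNR ≈ 6.02·N + 1.76 dB = 6.02·17 + 1.76 = 104.10 dB.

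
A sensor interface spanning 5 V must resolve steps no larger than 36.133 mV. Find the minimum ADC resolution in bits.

Number of steps required ≥ 5 V / 36.133 mV = 138.38.
Need 2^N ≥ 138.38; 2^7 = 128, 2^8 = 256.
Minimum N = 8.

8 bits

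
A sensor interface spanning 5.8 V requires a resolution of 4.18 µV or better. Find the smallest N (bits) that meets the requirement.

21 bits

Number of steps required ≥ 5.8 V / 4.18 µV = 1387559.81.
Need 2^N ≥ 1387559.81; 2^20 = 1048576, 2^21 = 2097152.
Minimum N = 21.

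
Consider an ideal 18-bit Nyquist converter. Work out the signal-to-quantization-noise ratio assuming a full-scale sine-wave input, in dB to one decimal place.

SNR ≈ 6.02·N + 1.76 dB = 6.02·18 + 1.76 = 110.12 dB.

110.1 dB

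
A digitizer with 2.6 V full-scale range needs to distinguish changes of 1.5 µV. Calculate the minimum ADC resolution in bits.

21 bits

Number of steps required ≥ 2.6 V / 1.5 µV = 1733333.33.
Need 2^N ≥ 1733333.33; 2^20 = 1048576, 2^21 = 2097152.
Minimum N = 21.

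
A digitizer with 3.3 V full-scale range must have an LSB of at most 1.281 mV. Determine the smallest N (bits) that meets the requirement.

Number of steps required ≥ 3.3 V / 1.281 mV = 2576.11.
Need 2^N ≥ 2576.11; 2^11 = 2048, 2^12 = 4096.
Minimum N = 12.

12 bits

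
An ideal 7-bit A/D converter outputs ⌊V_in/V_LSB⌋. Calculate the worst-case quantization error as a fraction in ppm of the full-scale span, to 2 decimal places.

7812.50 ppm

Truncating → worst-case error = 1 LSB = V_FS/2^7, so 1e+06/128 = 7812.5 ppm of full scale.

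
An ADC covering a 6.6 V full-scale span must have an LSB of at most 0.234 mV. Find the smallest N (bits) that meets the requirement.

Number of steps required ≥ 6.6 V / 0.234 mV = 28205.13.
Need 2^N ≥ 28205.13; 2^14 = 16384, 2^15 = 32768.
Minimum N = 15.

15 bits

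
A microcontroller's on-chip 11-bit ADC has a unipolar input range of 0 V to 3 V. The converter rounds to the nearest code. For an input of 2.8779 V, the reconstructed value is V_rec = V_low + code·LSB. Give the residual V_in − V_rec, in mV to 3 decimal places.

Step size: 3 V ÷ 2^11 = 1.465 mV.
(2.8779 − 0)/0.00146484 = 1964.6464; round gives code 1965.
Reconstructed: 2.878418 V.
Difference: -0.000517969 V → -0.518 mV.

-0.518 mV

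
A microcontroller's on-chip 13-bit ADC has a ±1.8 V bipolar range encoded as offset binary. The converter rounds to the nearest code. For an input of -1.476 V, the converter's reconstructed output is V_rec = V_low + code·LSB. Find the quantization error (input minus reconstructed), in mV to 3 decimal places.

0.123 mV

LSB = 3.6/2^13 = 439.45 µV.
(V_in − V_low)/LSB = (-1.476 − (−1.8))/0.000439453 = 737.2800 → code 737 (round).
Code 737 maps back to (−1.8) + 737×0.000439453 V = -1.476123 V.
V_in − V_rec = 0.000123047 V = 0.123 mV.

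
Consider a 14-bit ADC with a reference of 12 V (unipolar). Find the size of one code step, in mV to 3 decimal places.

0.732 mV

Full-scale span = 12 V.
LSB = 12 / 2^14 = 12 / 16384 = 0.000732422 V = 0.732 mV.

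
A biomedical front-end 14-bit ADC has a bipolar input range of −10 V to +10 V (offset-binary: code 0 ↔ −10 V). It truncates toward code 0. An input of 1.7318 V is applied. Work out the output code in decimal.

Full-scale span = 20 V; LSB = 20/2^14 = 1.221 mV.
(V_in − V_low)/LSB = (1.7318 − (−10)) / 0.0012207 = 9610.691.
So the output code is 9610.

code 9610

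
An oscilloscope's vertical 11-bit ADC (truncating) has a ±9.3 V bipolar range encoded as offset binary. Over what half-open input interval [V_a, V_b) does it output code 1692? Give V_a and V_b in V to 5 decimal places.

LSB = 18.6/2^11 = 9.082 mV.
V_a = V_low + 1692·LSB = 6.0668 V; V_b = V_low + 1693·LSB = 6.07588 V.

[6.06680 V, 6.07588 V)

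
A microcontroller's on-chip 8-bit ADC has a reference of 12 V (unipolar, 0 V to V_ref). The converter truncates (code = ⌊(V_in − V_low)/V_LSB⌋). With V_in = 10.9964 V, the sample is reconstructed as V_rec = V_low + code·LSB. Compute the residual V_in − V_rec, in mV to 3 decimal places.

Step size: 12 V ÷ 2^8 = 46.875 mV.
(V_in − V_low)/LSB = (10.9964 − 0)/0.046875 = 234.5899 → code 234 (floor).
V_rec = 0 + 234·0.046875 = 10.96875 V.
V_in − V_rec = 0.02765 V = 27.650 mV.

27.650 mV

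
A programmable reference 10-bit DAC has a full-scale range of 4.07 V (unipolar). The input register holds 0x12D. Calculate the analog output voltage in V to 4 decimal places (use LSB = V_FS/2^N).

1.1964 V

LSB = 4.07 V / 2^10 = 3.975 mV.
Code 0x12D = 301 decimal.
V_out = 0 + 301 × 0.00397461 V = 1.19636 V.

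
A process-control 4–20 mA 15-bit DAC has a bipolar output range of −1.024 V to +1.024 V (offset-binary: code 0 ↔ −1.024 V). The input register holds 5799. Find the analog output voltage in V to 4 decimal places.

LSB = 2.048 V / 2^15 = 62.50 µV.
V_out = (−1.024) + 5799 × 6.25e-05 V = -0.661563 V.

-0.6616 V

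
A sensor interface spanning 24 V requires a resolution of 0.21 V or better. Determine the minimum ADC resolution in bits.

7 bits

Number of steps required ≥ 24 V / 0.21 V = 114.29.
Need 2^N ≥ 114.29; 2^6 = 64, 2^7 = 128.
Minimum N = 7.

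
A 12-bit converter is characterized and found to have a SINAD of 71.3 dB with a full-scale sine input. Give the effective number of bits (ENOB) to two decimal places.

11.55 bits

ENOB = (SINAD − 1.76) / 6.02 = (71.3 − 1.76)/6.02 = 11.551.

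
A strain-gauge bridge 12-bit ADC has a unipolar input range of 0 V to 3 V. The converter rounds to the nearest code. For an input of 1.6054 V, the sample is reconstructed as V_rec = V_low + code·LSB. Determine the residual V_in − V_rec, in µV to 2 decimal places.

Step size: 3 V ÷ 2^12 = 0.732 mV.
Scaled input = 2191.9061 LSBs, so code = 2192.
V_rec = 0 + 2192·0.000732422 = 1.6054688 V.
Error = 1.6054 − 1.6054688 = -6.875e-05 V = -68.75 µV.

-68.75 µV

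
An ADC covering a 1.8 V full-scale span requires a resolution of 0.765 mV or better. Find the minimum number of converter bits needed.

12 bits

Number of steps required ≥ 1.8 V / 0.765 mV = 2352.94.
Need 2^N ≥ 2352.94; 2^11 = 2048, 2^12 = 4096.
Minimum N = 12.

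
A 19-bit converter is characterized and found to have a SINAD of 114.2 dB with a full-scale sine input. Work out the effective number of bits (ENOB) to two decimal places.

ENOB = (SINAD − 1.76) / 6.02 = (114.2 − 1.76)/6.02 = 18.678.

18.68 bits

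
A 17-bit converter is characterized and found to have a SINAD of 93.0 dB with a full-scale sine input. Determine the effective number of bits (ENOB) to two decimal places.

15.16 bits

ENOB = (SINAD − 1.76) / 6.02 = (93.0 − 1.76)/6.02 = 15.156.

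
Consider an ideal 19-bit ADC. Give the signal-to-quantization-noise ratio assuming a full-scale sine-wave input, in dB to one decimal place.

SNR ≈ 6.02·N + 1.76 dB = 6.02·19 + 1.76 = 116.14 dB.

116.1 dB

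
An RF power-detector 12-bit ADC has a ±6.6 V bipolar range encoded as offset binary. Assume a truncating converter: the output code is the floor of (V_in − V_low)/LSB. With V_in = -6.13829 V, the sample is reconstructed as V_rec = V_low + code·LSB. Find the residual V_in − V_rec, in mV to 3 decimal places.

One LSB is 13.2 V / 4096 = 3.223 mV.
(V_in − V_low)/LSB = (-6.13829 − (−6.6))/0.00322266 = 143.2700 → code 143 (floor).
Reconstructed: -6.1391602 V.
V_in − V_rec = 0.000870156 V = 0.870 mV.

0.870 mV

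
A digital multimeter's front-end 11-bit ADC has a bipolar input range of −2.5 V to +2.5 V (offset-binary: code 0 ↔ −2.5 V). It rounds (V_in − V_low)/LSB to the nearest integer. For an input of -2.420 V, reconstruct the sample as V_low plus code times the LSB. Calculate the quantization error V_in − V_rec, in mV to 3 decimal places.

Step size: 5 V ÷ 2^11 = 2.441 mV.
(V_in − V_low)/LSB = (-2.420 − (−2.5))/0.00244141 = 32.7680 → code 33 (round).
V_rec = (−2.5) + 33·0.00244141 = -2.4194336 V.
Difference: -0.000566406 V → -0.566 mV.

-0.566 mV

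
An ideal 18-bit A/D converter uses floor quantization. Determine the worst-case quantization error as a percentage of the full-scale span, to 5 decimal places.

Truncating → worst-case error = 1 LSB = V_FS/2^18, so 100/262144 = 0.00038147 % of full scale.

0.00038 %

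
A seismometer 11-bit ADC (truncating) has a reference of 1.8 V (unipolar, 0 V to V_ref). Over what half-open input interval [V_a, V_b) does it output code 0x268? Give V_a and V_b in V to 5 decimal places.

LSB = 1.8/2^11 = 0.879 mV.
Code 0x268 = 616 decimal.
V_a = V_low + 616·LSB = 0.541406 V; V_b = V_low + 617·LSB = 0.542285 V.

[0.54141 V, 0.54229 V)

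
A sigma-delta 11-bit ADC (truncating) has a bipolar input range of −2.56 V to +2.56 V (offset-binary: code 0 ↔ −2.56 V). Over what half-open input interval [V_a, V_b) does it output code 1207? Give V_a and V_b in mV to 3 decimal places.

LSB = 5.12/2^11 = 2.500 mV.
V_a = V_low + 1207·LSB = 0.4575 V; V_b = V_low + 1208·LSB = 0.46 V.

[457.500 mV, 460.000 mV)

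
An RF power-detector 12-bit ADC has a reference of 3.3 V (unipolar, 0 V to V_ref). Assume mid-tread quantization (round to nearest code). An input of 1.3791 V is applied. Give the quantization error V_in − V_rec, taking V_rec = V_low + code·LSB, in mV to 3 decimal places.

-0.197 mV

Step size: 3.3 V ÷ 2^12 = 0.806 mV.
(1.3791 − 0)/0.000805664 = 1711.7556; round gives code 1712.
Code 1712 maps back to 0 + 1712×0.000805664 V = 1.3792969 V.
Difference: -0.000196875 V → -0.197 mV.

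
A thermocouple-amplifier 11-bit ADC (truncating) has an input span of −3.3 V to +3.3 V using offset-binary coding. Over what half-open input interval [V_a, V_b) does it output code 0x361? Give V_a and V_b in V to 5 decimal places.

LSB = 6.6/2^11 = 3.223 mV.
Code 0x361 = 865 decimal.
V_a = V_low + 865·LSB = -0.512402 V; V_b = V_low + 866·LSB = -0.50918 V.

[-0.51240 V, -0.50918 V)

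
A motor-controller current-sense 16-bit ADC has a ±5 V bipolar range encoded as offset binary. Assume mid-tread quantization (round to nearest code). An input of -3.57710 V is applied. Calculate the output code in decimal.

code 9325

With 65536 levels over 10 V, one step is 152.59 µV.
Input sits at 9325.117 steps above V_low.
So the output code is 9325.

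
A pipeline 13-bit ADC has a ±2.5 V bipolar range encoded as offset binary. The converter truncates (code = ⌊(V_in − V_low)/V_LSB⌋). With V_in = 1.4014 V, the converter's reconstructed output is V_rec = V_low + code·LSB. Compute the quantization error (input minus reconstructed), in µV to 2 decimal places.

32.81 µV

LSB = 5/2^13 = 0.610 mV.
Scaled input = 6392.0538 LSBs, so code = 6392.
V_rec = (−2.5) + 6392·0.000610352 = 1.4013672 V.
Error = 1.4014 − 1.4013672 = 3.28125e-05 V = 32.81 µV.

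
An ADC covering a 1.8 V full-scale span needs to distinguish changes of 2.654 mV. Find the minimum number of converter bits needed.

10 bits

Number of steps required ≥ 1.8 V / 2.654 mV = 678.22.
Need 2^N ≥ 678.22; 2^9 = 512, 2^10 = 1024.
Minimum N = 10.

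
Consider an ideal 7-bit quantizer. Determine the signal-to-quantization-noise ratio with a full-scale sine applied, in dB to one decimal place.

43.9 dB

SNR ≈ 6.02·N + 1.76 dB = 6.02·7 + 1.76 = 43.90 dB.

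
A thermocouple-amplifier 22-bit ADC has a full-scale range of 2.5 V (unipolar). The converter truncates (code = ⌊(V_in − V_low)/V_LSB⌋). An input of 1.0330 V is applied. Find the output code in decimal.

code 1733086

With 4194304 levels over 2.5 V, one step is 0.60 µV.
(V_in − V_low)/LSB = (1.0330 − 0) / 5.96046e-07 = 1733086.413.
Floor → code 1733086.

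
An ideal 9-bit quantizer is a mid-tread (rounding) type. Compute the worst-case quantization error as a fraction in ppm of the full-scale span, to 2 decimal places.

Rounding → worst-case error = ½ LSB = V_FS/2^10, so 1e+06/1024 = 976.562 ppm of full scale.

976.56 ppm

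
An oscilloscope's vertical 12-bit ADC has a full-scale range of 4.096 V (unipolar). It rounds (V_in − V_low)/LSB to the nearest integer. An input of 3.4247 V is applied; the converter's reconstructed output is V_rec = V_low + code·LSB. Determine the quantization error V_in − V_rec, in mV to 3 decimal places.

Step size: 4.096 V ÷ 2^12 = 1.000 mV.
(3.4247 − 0)/0.001 = 3424.7000; round gives code 3425.
V_rec = 0 + 3425·0.001 = 3.425 V.
Error = 3.4247 − 3.425 = -0.0003 V = -0.300 mV.

-0.300 mV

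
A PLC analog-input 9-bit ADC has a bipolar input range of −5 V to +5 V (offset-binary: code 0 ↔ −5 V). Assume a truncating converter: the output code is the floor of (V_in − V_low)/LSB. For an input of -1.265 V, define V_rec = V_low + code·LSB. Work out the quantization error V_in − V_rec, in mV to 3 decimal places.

One LSB is 10 V / 512 = 19.531 mV.
(-1.265 − (−5))/0.0195312 = 191.2320; ⌊·⌋ gives code 191.
V_rec = (−5) + 191·0.0195312 = -1.2695312 V.
Difference: 0.00453125 V → 4.531 mV.

4.531 mV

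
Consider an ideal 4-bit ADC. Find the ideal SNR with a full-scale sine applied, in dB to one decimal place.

25.8 dB

SNR ≈ 6.02·N + 1.76 dB = 6.02·4 + 1.76 = 25.84 dB.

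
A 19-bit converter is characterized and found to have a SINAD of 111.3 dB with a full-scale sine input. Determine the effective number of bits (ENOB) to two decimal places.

ENOB = (SINAD − 1.76) / 6.02 = (111.3 − 1.76)/6.02 = 18.196.

18.20 bits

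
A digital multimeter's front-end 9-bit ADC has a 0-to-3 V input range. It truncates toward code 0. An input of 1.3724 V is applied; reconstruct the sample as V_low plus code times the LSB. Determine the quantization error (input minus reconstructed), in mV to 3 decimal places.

Step size: 3 V ÷ 2^9 = 5.859 mV.
(1.3724 − 0)/0.00585938 = 234.2229; ⌊·⌋ gives code 234.
Code 234 maps back to 0 + 234×0.00585938 V = 1.3710938 V.
V_in − V_rec = 0.00130625 V = 1.306 mV.

1.306 mV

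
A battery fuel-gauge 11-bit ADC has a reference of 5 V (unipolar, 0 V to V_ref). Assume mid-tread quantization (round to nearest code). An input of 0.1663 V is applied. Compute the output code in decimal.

code 68

With 2048 levels over 5 V, one step is 2.441 mV.
(V_in − V_low)/LSB = (0.1663 − 0) / 0.00244141 = 68.116.
round(68.116) = 68.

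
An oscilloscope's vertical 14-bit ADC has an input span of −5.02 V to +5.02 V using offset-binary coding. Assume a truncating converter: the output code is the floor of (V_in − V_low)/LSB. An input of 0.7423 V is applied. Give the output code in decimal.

LSB = 10.04 V / 16384 = 0.613 mV.
Input sits at 9403.339 steps above V_low.
⌊·⌋(9403.339) = 9403.

code 9403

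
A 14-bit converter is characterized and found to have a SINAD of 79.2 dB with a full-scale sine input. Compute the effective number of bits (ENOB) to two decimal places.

ENOB = (SINAD − 1.76) / 6.02 = (79.2 − 1.76)/6.02 = 12.864.

12.86 bits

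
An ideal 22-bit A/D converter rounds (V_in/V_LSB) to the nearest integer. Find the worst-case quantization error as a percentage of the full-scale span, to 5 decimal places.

Rounding → worst-case error = ½ LSB = V_FS/2^23, so 100/8388608 = 1.19209e-05 % of full scale.

0.00001 %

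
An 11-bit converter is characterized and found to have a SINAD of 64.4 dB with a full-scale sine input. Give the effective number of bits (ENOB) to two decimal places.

10.41 bits

ENOB = (SINAD − 1.76) / 6.02 = (64.4 − 1.76)/6.02 = 10.405.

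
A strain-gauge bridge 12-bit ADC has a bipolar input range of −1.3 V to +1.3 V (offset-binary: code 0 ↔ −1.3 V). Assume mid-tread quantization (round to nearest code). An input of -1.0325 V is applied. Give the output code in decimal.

code 421

Full-scale span = 2.6 V; LSB = 2.6/2^12 = 0.635 mV.
Input sits at 421.415 steps above V_low.
So the output code is 421.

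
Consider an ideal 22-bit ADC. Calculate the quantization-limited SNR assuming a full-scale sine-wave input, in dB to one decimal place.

134.2 dB

SNR ≈ 6.02·N + 1.76 dB = 6.02·22 + 1.76 = 134.20 dB.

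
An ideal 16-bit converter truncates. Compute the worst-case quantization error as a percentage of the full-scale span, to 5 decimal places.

Truncating → worst-case error = 1 LSB = V_FS/2^16, so 100/65536 = 0.00152588 % of full scale.

0.00153 %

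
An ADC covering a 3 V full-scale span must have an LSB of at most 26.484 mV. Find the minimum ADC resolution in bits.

Number of steps required ≥ 3 V / 26.484 mV = 113.28.
Need 2^N ≥ 113.28; 2^6 = 64, 2^7 = 128.
Minimum N = 7.

7 bits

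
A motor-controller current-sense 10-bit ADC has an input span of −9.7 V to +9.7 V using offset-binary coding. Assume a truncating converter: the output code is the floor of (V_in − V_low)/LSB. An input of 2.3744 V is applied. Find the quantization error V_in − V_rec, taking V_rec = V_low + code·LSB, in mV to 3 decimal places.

One LSB is 19.4 V / 1024 = 18.945 mV.
Scaled input = 637.3292 LSBs, so code = 637.
Code 637 maps back to (−9.7) + 637×0.0189453 V = 2.3681641 V.
V_in − V_rec = 0.00623594 V = 6.236 mV.

6.236 mV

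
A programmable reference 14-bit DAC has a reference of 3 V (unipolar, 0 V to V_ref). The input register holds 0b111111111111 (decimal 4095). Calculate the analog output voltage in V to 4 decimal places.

LSB = 3 V / 2^14 = 183.11 µV.
Code 0b111111111111 = 4095 decimal.
V_out = 0 + 4095 × 0.000183105 V = 0.749817 V.

0.7498 V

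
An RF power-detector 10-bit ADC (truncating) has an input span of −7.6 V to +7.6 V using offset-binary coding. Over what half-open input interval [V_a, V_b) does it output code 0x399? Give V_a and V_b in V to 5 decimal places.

[6.07109 V, 6.08594 V)

LSB = 15.2/2^10 = 14.844 mV.
Code 0x399 = 921 decimal.
V_a = V_low + 921·LSB = 6.07109 V; V_b = V_low + 922·LSB = 6.08594 V.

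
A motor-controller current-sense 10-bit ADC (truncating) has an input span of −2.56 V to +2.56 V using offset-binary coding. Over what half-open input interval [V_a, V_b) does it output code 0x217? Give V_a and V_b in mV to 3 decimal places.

[115.000 mV, 120.000 mV)

LSB = 5.12/2^10 = 5.000 mV.
Code 0x217 = 535 decimal.
V_a = V_low + 535·LSB = 0.115 V; V_b = V_low + 536·LSB = 0.12 V.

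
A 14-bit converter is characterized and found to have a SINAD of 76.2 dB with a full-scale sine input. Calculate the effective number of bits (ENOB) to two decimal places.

12.37 bits

ENOB = (SINAD − 1.76) / 6.02 = (76.2 − 1.76)/6.02 = 12.365.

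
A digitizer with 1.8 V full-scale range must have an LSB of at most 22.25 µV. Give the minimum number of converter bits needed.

Number of steps required ≥ 1.8 V / 22.25 µV = 80898.88.
Need 2^N ≥ 80898.88; 2^16 = 65536, 2^17 = 131072.
Minimum N = 17.

17 bits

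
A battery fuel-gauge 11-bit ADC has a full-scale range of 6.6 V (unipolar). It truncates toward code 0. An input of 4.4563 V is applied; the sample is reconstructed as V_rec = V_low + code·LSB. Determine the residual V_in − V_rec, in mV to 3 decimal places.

LSB = 6.6/2^11 = 3.223 mV.
Scaled input = 1382.8034 LSBs, so code = 1382.
Reconstructed: 4.4537109 V.
V_in − V_rec = 0.00258906 V = 2.589 mV.

2.589 mV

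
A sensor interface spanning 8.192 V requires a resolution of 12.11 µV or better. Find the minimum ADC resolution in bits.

20 bits

Number of steps required ≥ 8.192 V / 12.11 µV = 676465.73.
Need 2^N ≥ 676465.73; 2^19 = 524288, 2^20 = 1048576.
Minimum N = 20.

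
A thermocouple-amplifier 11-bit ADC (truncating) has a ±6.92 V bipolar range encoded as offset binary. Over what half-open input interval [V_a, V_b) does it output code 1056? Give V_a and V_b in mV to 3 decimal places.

[216.250 mV, 223.008 mV)

LSB = 13.84/2^11 = 6.758 mV.
V_a = V_low + 1056·LSB = 0.21625 V; V_b = V_low + 1057·LSB = 0.223008 V.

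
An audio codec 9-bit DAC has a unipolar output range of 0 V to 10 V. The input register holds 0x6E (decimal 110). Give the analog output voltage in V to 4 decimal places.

LSB = 10 V / 2^9 = 19.531 mV.
Code 0x6E = 110 decimal.
V_out = 0 + 110 × 0.0195312 V = 2.14844 V.

2.1484 V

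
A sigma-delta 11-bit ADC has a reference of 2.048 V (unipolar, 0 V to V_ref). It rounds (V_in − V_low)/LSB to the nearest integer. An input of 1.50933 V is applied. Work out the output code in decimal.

Full-scale span = 2.048 V; LSB = 2.048/2^11 = 1.000 mV.
(1.50933 − 0) / 0.001 = 1509.330 LSBs.
round(1509.330) = 1509.

code 1509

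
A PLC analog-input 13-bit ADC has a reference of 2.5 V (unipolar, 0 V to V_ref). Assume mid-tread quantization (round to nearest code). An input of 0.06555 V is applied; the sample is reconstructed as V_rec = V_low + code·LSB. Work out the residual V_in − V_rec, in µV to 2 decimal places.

-62.79 µV

Step size: 2.5 V ÷ 2^13 = 305.18 µV.
(0.06555 − 0)/0.000305176 = 214.7942; round gives code 215.
Reconstructed: 0.065612793 V.
Error = 0.06555 − 0.065612793 = -6.2793e-05 V = -62.79 µV.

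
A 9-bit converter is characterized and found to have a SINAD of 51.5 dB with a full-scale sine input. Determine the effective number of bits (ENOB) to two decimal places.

8.26 bits

ENOB = (SINAD − 1.76) / 6.02 = (51.5 − 1.76)/6.02 = 8.262.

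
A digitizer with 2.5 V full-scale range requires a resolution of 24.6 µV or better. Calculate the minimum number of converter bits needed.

Number of steps required ≥ 2.5 V / 24.6 µV = 101626.02.
Need 2^N ≥ 101626.02; 2^16 = 65536, 2^17 = 131072.
Minimum N = 17.

17 bits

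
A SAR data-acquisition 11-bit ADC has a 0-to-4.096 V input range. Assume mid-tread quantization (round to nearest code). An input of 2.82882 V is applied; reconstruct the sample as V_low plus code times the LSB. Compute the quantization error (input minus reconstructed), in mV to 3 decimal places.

Step size: 4.096 V ÷ 2^11 = 2.000 mV.
(V_in − V_low)/LSB = (2.82882 − 0)/0.002 = 1414.4100 → code 1414 (round).
Code 1414 maps back to 0 + 1414×0.002 V = 2.828 V.
V_in − V_rec = 0.00082 V = 0.820 mV.

0.820 mV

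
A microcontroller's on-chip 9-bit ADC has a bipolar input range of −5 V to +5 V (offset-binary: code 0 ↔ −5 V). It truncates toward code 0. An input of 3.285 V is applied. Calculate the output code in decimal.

code 424

Full-scale span = 10 V; LSB = 10/2^9 = 19.531 mV.
(3.285 − (−5)) / 0.0195312 = 424.192 LSBs.
So the output code is 424.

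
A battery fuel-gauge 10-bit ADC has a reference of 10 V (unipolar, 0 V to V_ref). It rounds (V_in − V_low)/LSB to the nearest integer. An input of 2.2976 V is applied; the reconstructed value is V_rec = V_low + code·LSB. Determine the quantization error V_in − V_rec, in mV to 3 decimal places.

LSB = 10/2^10 = 9.766 mV.
(2.2976 − 0)/0.00976562 = 235.2742; round gives code 235.
Code 235 maps back to 0 + 235×0.00976562 V = 2.2949219 V.
Difference: 0.00267812 V → 2.678 mV.

2.678 mV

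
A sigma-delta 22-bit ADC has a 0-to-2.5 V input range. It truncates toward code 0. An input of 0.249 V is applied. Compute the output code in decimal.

code 417752

With 4194304 levels over 2.5 V, one step is 0.60 µV.
Input sits at 417752.678 steps above V_low.
⌊·⌋(417752.678) = 417752.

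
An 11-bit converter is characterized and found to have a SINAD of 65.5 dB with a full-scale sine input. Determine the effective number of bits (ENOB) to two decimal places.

ENOB = (SINAD − 1.76) / 6.02 = (65.5 − 1.76)/6.02 = 10.588.

10.59 bits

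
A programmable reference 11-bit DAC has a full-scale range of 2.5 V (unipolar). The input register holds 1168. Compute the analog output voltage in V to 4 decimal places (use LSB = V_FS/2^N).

LSB = 2.5 V / 2^11 = 1.221 mV.
V_out = 0 + 1168 × 0.0012207 V = 1.42578 V.

1.4258 V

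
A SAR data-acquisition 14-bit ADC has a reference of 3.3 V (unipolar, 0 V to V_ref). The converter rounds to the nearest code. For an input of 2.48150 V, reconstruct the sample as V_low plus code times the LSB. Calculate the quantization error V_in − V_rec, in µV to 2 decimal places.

54.69 µV

Step size: 3.3 V ÷ 2^14 = 201.42 µV.
(2.48150 − 0)/0.000201416 = 12320.2715; round gives code 12320.
Reconstructed: 2.4814453 V.
V_in − V_rec = 5.46875e-05 V = 54.69 µV.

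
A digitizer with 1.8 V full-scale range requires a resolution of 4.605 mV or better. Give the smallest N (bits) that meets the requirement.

9 bits

Number of steps required ≥ 1.8 V / 4.605 mV = 390.88.
Need 2^N ≥ 390.88; 2^8 = 256, 2^9 = 512.
Minimum N = 9.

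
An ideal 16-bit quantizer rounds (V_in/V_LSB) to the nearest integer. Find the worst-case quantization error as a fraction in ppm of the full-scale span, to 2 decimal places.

Rounding → worst-case error = ½ LSB = V_FS/2^17, so 1e+06/131072 = 7.62939 ppm of full scale.

7.63 ppm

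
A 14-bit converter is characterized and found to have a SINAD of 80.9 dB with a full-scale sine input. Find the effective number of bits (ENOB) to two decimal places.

13.15 bits

ENOB = (SINAD − 1.76) / 6.02 = (80.9 − 1.76)/6.02 = 13.146.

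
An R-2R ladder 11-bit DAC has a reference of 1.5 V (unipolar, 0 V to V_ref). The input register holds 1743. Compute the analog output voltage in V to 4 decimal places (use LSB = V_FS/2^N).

1.2766 V

LSB = 1.5 V / 2^11 = 0.732 mV.
V_out = 0 + 1743 × 0.000732422 V = 1.27661 V.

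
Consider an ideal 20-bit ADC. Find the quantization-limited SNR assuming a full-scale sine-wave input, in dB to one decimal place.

122.2 dB

SNR ≈ 6.02·N + 1.76 dB = 6.02·20 + 1.76 = 122.16 dB.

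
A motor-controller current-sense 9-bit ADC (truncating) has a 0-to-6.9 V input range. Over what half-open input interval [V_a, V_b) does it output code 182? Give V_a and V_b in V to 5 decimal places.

[2.45273 V, 2.46621 V)

LSB = 6.9/2^9 = 13.477 mV.
V_a = V_low + 182·LSB = 2.45273 V; V_b = V_low + 183·LSB = 2.46621 V.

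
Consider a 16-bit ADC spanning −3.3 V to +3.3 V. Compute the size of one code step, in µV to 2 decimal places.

Full-scale span = 6.6 V.
LSB = 6.6 / 2^16 = 6.6 / 65536 = 0.000100708 V = 100.71 µV.

100.71 µV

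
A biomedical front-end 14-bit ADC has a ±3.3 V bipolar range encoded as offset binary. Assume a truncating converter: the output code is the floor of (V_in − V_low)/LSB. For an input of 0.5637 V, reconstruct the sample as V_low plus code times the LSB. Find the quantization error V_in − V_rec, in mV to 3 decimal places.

0.138 mV

One LSB is 6.6 V / 16384 = 402.83 µV.
Scaled input = 9591.3425 LSBs, so code = 9591.
Code 9591 maps back to (−3.3) + 9591×0.000402832 V = 0.56356201 V.
V_in − V_rec = 0.000137988 V = 0.138 mV.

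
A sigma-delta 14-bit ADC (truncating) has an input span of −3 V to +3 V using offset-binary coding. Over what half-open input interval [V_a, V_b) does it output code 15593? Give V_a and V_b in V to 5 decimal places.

[2.71033 V, 2.71069 V)

LSB = 6/2^14 = 366.21 µV.
V_a = V_low + 15593·LSB = 2.71033 V; V_b = V_low + 15594·LSB = 2.71069 V.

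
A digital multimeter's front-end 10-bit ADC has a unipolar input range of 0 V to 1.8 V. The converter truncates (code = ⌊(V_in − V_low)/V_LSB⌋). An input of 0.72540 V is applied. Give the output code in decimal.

Full-scale span = 1.8 V; LSB = 1.8/2^10 = 1.758 mV.
(0.72540 − 0) / 0.00175781 = 412.672 LSBs.
⌊·⌋(412.672) = 412.

code 412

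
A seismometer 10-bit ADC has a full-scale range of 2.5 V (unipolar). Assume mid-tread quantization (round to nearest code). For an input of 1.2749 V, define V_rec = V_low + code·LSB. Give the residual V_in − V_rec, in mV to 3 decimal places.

0.486 mV

One LSB is 2.5 V / 1024 = 2.441 mV.
Scaled input = 522.1990 LSBs, so code = 522.
Code 522 maps back to 0 + 522×0.00244141 V = 1.2744141 V.
V_in − V_rec = 0.000485937 V = 0.486 mV.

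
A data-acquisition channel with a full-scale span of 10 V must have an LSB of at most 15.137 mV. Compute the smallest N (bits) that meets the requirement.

Number of steps required ≥ 10 V / 15.137 mV = 660.63.
Need 2^N ≥ 660.63; 2^9 = 512, 2^10 = 1024.
Minimum N = 10.

10 bits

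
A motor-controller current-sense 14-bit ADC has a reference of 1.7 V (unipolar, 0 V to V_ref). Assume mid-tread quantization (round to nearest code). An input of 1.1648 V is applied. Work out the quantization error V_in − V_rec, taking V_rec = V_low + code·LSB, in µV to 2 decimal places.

Step size: 1.7 V ÷ 2^14 = 103.76 µV.
(1.1648 − 0)/0.00010376 = 11225.9313; round gives code 11226.
Reconstructed: 1.1648071 V.
Difference: -7.12891e-06 V → -7.13 µV.

-7.13 µV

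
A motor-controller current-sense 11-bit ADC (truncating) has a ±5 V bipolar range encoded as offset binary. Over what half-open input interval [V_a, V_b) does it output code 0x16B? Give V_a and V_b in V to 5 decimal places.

[-3.22754 V, -3.22266 V)

LSB = 10/2^11 = 4.883 mV.
Code 0x16B = 363 decimal.
V_a = V_low + 363·LSB = -3.22754 V; V_b = V_low + 364·LSB = -3.22266 V.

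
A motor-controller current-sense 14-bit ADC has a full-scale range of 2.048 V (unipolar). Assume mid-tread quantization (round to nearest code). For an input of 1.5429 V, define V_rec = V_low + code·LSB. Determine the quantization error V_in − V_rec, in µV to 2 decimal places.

25.00 µV

One LSB is 2.048 V / 16384 = 125.00 µV.
(V_in − V_low)/LSB = (1.5429 − 0)/0.000125 = 12343.2000 → code 12343 (round).
Code 12343 maps back to 0 + 12343×0.000125 V = 1.542875 V.
V_in − V_rec = 2.5e-05 V = 25.00 µV.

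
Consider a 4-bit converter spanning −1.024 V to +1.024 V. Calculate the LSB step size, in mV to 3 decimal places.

128.000 mV

Full-scale span = 2.048 V.
LSB = 2.048 / 2^4 = 2.048 / 16 = 0.128 V = 128.000 mV.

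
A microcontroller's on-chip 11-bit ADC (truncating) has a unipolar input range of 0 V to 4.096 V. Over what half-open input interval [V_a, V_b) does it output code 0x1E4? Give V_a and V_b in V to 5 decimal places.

LSB = 4.096/2^11 = 2.000 mV.
Code 0x1E4 = 484 decimal.
V_a = V_low + 484·LSB = 0.968 V; V_b = V_low + 485·LSB = 0.97 V.

[0.96800 V, 0.97000 V)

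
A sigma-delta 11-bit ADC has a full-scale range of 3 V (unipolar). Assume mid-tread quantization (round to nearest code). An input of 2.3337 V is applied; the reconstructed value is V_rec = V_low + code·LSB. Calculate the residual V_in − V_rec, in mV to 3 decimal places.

0.204 mV

One LSB is 3 V / 2048 = 1.465 mV.
(2.3337 − 0)/0.00146484 = 1593.1392; round gives code 1593.
Code 1593 maps back to 0 + 1593×0.00146484 V = 2.3334961 V.
Error = 2.3337 − 2.3334961 = 0.000203906 V = 0.204 mV.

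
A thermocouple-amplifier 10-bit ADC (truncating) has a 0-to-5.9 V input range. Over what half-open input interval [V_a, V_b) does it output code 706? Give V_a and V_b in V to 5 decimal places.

[4.06777 V, 4.07354 V)

LSB = 5.9/2^10 = 5.762 mV.
V_a = V_low + 706·LSB = 4.06777 V; V_b = V_low + 707·LSB = 4.07354 V.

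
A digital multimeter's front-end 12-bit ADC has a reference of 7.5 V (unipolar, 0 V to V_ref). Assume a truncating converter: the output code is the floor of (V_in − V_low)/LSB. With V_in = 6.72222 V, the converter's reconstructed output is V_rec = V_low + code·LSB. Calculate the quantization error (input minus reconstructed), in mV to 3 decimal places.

Step size: 7.5 V ÷ 2^12 = 1.831 mV.
(V_in − V_low)/LSB = (6.72222 − 0)/0.00183105 = 3671.2284 → code 3671 (floor).
V_rec = 0 + 3671·0.00183105 = 6.7218018 V.
V_in − V_rec = 0.000418242 V = 0.418 mV.

0.418 mV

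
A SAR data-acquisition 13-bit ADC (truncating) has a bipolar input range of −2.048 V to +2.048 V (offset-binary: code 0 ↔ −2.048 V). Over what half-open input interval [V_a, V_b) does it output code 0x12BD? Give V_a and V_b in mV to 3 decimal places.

[350.500 mV, 351.000 mV)

LSB = 4.096/2^13 = 0.500 mV.
Code 0x12BD = 4797 decimal.
V_a = V_low + 4797·LSB = 0.3505 V; V_b = V_low + 4798·LSB = 0.351 V.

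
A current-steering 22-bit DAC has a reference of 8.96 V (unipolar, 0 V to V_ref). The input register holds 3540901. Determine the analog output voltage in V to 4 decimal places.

7.5642 V

LSB = 8.96 V / 2^22 = 2.14 µV.
V_out = 0 + 3540901 × 2.13623e-06 V = 7.56418 V.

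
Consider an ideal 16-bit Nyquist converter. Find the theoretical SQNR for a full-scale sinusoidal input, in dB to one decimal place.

98.1 dB

SNR ≈ 6.02·N + 1.76 dB = 6.02·16 + 1.76 = 98.08 dB.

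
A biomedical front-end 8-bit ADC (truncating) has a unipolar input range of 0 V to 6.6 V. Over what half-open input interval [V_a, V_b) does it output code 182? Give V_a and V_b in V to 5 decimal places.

[4.69219 V, 4.71797 V)

LSB = 6.6/2^8 = 25.781 mV.
V_a = V_low + 182·LSB = 4.69219 V; V_b = V_low + 183·LSB = 4.71797 V.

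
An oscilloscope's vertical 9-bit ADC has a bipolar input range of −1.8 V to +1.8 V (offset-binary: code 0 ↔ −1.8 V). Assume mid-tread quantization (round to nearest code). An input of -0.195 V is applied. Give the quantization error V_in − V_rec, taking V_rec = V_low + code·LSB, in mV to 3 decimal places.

1.875 mV

Step size: 3.6 V ÷ 2^9 = 7.031 mV.
(-0.195 − (−1.8))/0.00703125 = 228.2667; round gives code 228.
Code 228 maps back to (−1.8) + 228×0.00703125 V = -0.196875 V.
Error = -0.195 − (−0.196875) = 0.001875 V = 1.875 mV.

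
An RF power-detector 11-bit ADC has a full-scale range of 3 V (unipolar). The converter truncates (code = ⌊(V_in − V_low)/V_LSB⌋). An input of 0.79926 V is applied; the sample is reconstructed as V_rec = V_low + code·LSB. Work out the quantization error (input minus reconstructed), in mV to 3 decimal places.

0.920 mV

LSB = 3/2^11 = 1.465 mV.
(V_in − V_low)/LSB = (0.79926 − 0)/0.00146484 = 545.6282 → code 545 (floor).
V_rec = 0 + 545·0.00146484 = 0.79833984 V.
V_in − V_rec = 0.000920156 V = 0.920 mV.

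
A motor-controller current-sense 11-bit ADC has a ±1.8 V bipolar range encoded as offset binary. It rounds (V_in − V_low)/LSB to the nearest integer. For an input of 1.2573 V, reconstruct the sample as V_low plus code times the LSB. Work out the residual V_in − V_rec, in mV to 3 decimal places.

0.464 mV

Step size: 3.6 V ÷ 2^11 = 1.758 mV.
Scaled input = 1739.2640 LSBs, so code = 1739.
V_rec = (−1.8) + 1739·0.00175781 = 1.2568359 V.
Difference: 0.000464063 V → 0.464 mV.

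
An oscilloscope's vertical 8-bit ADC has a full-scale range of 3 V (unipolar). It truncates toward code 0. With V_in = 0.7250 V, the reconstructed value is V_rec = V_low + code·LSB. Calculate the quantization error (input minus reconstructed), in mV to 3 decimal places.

Step size: 3 V ÷ 2^8 = 11.719 mV.
(V_in − V_low)/LSB = (0.7250 − 0)/0.0117188 = 61.8667 → code 61 (floor).
Reconstructed: 0.71484375 V.
V_in − V_rec = 0.0101563 V = 10.156 mV.

10.156 mV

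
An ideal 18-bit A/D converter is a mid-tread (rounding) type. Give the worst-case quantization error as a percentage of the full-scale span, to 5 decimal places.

Rounding → worst-case error = ½ LSB = V_FS/2^19, so 100/524288 = 0.000190735 % of full scale.

0.00019 %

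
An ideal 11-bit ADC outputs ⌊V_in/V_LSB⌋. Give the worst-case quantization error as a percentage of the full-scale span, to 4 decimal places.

Truncating → worst-case error = 1 LSB = V_FS/2^11, so 100/2048 = 0.0488281 % of full scale.

0.0488 %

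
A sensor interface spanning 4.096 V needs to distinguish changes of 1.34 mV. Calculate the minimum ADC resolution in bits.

12 bits

Number of steps required ≥ 4.096 V / 1.34 mV = 3056.72.
Need 2^N ≥ 3056.72; 2^11 = 2048, 2^12 = 4096.
Minimum N = 12.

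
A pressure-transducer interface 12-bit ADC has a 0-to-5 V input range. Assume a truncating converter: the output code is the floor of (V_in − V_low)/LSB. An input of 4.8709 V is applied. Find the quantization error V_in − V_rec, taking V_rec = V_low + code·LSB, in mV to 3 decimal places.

One LSB is 5 V / 4096 = 1.221 mV.
Scaled input = 3990.2413 LSBs, so code = 3990.
Code 3990 maps back to 0 + 3990×0.0012207 V = 4.8706055 V.
Error = 4.8709 − 4.8706055 = 0.000294531 V = 0.295 mV.

0.295 mV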